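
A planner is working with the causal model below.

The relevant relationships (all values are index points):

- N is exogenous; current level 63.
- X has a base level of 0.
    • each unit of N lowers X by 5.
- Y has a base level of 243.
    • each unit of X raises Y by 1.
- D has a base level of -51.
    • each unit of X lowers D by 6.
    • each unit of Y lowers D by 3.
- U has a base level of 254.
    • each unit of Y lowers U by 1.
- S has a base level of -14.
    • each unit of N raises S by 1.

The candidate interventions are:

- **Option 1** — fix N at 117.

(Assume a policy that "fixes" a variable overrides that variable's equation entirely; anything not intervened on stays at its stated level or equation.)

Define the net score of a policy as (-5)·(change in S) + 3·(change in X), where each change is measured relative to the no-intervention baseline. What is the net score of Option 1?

Baseline:
  N = 63
  X = 0 − 5·63 = -315
  S = -14 + 63 = 49
Option 1 (N := 117):
  N = 117
  X = 0 − 5·117 = -585
  S = -14 + 117 = 103
ΔS = 103 − 49 = 54; ΔX = -585 − (-315) = -270
Score = (-5)·54 + 3·(-270) = -1080

-1080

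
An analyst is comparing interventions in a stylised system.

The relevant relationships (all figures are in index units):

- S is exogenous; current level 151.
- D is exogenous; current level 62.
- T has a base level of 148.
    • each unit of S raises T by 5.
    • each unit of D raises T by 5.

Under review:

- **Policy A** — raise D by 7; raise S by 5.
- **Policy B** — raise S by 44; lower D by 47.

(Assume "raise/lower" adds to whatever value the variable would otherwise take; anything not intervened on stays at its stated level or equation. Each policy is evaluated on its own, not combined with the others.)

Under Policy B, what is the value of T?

1198

Policy B (S + 44, D − 47):
  S = 151 + 44 = 195
  D = 62 − 47 = 15
  T = 148 + 5·195 + 5·15 = 1198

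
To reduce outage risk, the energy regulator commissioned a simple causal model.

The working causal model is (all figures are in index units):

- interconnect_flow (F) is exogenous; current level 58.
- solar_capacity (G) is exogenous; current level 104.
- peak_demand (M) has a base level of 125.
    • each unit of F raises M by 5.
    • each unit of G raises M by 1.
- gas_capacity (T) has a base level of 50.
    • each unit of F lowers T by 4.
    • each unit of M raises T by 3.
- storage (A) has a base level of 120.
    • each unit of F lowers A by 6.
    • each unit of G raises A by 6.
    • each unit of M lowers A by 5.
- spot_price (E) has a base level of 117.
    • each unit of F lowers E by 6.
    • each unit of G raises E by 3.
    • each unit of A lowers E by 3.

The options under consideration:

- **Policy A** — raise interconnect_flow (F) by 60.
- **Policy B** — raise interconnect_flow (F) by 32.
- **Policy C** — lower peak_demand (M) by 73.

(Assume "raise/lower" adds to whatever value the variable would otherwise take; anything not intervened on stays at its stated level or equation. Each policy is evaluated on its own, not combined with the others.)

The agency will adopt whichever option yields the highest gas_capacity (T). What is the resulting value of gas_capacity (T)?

2035

Policy A (F + 60):
  F = 58 + 60 = 118
  G = 104
  M = 125 + 5·118 + 104 = 819
  T = 50 − 4·118 + 3·819 = 2035
Policy B (F + 32):
  F = 58 + 32 = 90
  G = 104
  M = 125 + 5·90 + 104 = 679
  T = 50 − 4·90 + 3·679 = 1727
Policy C (M − 73):
  F = 58
  G = 104
  M = 125 + 5·58 + 104 (−73 from intervention) = 446
  T = 50 − 4·58 + 3·446 = 1156
Comparing — Policy A: T=2035, Policy B: T=1727, Policy C: T=1156. Highest is 2035 (Policy A).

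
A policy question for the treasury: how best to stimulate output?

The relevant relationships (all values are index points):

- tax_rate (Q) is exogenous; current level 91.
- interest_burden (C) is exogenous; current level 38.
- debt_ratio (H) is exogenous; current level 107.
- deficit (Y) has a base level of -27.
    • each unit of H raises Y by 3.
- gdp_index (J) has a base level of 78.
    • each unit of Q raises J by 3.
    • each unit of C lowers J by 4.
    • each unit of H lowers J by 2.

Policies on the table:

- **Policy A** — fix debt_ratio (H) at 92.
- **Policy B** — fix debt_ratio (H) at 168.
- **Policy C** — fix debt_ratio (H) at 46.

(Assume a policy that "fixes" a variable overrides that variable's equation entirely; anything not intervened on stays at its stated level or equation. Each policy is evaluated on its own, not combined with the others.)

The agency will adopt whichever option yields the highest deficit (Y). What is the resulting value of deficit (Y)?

477

Policy A (H := 92):
  H = 92
  Y = -27 + 3·92 = 249
Policy B (H := 168):
  H = 168
  Y = -27 + 3·168 = 477
Policy C (H := 46):
  H = 46
  Y = -27 + 3·46 = 111
Comparing — Policy A: Y=249, Policy B: Y=477, Policy C: Y=111. Highest is 477 (Policy B).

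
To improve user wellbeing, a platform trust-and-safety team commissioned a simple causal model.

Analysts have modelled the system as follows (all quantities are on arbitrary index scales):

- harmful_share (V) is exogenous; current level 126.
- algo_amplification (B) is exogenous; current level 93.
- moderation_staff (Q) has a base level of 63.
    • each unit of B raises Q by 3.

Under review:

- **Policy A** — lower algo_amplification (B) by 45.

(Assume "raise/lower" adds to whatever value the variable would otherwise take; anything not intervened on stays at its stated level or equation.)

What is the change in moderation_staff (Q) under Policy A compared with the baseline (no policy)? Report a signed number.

-135

Baseline:
  B = 93
  Q = 63 + 3·93 = 342
Policy A (B − 45):
  B = 93 − 45 = 48
  Q = 63 + 3·48 = 207
Change in Q: 207 − 342 = -135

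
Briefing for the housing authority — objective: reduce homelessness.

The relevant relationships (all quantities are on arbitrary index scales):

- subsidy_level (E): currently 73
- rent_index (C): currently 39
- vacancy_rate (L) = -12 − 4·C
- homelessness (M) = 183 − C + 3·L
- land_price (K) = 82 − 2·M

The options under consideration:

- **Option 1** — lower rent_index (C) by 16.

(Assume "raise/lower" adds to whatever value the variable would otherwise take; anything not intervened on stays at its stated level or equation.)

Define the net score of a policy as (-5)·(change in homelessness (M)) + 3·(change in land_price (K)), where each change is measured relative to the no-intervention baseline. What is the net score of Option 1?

-2288

Baseline:
  C = 39
  L = -12 − 4·39 = -168
  M = 183 − 39 + 3·(-168) = -360
  K = 82 − 2·(-360) = 802
Option 1 (C − 16):
  C = 39 − 16 = 23
  L = -12 − 4·23 = -104
  M = 183 − 23 + 3·(-104) = -152
  K = 82 − 2·(-152) = 386
ΔM = -152 − (-360) = 208; ΔK = 386 − 802 = -416
Score = (-5)·208 + 3·(-416) = -2288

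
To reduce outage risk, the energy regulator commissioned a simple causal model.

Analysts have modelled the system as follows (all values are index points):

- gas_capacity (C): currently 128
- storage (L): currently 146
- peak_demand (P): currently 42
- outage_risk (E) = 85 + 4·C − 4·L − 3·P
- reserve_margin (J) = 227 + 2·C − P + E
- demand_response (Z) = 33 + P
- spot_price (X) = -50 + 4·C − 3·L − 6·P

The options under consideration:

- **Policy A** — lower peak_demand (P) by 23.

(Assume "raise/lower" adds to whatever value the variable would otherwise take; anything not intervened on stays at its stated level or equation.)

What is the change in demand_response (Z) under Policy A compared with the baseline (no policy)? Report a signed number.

Baseline:
  P = 42
  Z = 33 + 42 = 75
Policy A (P − 23):
  P = 42 − 23 = 19
  Z = 33 + 19 = 52
Change in Z: 52 − 75 = -23

-23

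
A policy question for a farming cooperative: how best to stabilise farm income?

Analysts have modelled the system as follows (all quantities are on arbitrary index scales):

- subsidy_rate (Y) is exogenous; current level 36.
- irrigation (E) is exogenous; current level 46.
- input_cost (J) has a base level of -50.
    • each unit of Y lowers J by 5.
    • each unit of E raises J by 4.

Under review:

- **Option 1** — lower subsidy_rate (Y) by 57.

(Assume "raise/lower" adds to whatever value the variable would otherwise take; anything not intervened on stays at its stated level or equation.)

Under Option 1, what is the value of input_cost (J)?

239

Option 1 (Y − 57):
  Y = 36 − 57 = -21
  E = 46
  J = -50 − 5·(-21) + 4·46 = 239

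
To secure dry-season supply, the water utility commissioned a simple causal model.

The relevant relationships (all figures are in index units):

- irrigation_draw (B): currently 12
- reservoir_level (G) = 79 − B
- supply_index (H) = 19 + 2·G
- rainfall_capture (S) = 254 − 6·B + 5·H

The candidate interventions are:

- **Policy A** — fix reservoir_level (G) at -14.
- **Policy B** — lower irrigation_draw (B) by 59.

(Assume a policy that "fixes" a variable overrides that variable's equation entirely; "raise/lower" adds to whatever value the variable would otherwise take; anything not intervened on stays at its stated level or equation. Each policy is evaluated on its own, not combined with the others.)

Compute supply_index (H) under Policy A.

Policy A (G := -14):
  B = 12
  G = -14
  H = 19 + 2·(-14) = -9

-9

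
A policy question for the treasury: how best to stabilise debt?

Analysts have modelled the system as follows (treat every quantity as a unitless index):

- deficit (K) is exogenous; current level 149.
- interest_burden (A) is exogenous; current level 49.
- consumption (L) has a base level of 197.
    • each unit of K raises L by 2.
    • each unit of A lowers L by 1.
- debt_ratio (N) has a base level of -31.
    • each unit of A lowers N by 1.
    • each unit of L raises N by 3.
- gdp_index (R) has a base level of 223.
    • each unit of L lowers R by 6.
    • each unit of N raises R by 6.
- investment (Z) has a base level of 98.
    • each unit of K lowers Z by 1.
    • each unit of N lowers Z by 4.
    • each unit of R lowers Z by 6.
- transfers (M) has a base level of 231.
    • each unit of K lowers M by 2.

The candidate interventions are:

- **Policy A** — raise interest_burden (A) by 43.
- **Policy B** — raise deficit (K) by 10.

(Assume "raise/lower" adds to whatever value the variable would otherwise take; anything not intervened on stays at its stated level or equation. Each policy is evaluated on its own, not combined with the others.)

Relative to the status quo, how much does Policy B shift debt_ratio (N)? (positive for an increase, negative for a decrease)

60

Baseline:
  K = 149
  A = 49
  L = 197 + 2·149 − 49 = 446
  N = -31 − 49 + 3·446 = 1258
Policy B (K + 10):
  K = 149 + 10 = 159
  A = 49
  L = 197 + 2·159 − 49 = 466
  N = -31 − 49 + 3·466 = 1318
Change in N: 1318 − 1258 = 60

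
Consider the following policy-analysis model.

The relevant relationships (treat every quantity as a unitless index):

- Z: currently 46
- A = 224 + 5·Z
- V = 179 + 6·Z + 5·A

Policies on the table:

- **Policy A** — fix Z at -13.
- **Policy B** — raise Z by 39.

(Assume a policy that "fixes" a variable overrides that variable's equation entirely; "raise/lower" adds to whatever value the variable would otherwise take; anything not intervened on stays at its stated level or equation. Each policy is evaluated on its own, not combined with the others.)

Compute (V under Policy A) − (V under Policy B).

Policy A (Z := -13):
  Z = -13
  A = 224 + 5·(-13) = 159
  V = 179 + 6·(-13) + 5·159 = 896
Policy B (Z + 39):
  Z = 46 + 39 = 85
  A = 224 + 5·85 = 649
  V = 179 + 6·85 + 5·649 = 3934
V: 896 − 3934 = -3038

-3038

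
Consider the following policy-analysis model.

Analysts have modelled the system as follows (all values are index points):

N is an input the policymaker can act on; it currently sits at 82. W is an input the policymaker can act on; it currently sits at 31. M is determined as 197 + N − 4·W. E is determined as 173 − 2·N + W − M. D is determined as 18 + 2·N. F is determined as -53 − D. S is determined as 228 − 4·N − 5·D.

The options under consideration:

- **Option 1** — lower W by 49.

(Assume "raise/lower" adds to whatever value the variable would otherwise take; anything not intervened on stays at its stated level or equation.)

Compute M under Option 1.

351

Option 1 (W − 49):
  N = 82
  W = 31 − 49 = -18
  M = 197 + 82 − 4·(-18) = 351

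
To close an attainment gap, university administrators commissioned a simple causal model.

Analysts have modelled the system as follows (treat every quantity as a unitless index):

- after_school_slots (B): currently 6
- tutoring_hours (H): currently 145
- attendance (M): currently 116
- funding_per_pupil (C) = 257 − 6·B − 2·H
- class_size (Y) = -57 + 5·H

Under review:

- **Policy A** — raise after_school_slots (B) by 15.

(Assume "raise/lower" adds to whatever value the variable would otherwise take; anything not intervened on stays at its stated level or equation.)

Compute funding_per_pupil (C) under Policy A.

Policy A (B + 15):
  B = 6 + 15 = 21
  H = 145
  C = 257 − 6·21 − 2·145 = -159

-159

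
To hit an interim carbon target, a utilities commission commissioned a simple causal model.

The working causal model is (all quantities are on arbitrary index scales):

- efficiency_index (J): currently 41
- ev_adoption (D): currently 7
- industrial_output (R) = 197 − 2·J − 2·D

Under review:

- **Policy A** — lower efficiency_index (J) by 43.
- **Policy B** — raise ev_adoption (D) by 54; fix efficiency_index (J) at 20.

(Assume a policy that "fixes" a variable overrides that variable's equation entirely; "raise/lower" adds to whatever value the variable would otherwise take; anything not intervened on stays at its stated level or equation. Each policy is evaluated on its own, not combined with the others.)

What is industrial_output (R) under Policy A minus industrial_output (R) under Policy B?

152

Policy A (J − 43):
  J = 41 − 43 = -2
  D = 7
  R = 197 − 2·(-2) − 2·7 = 187
Policy B (D + 54, J := 20):
  J = 20
  D = 7 + 54 = 61
  R = 197 − 2·20 − 2·61 = 35
R: 187 − 35 = 152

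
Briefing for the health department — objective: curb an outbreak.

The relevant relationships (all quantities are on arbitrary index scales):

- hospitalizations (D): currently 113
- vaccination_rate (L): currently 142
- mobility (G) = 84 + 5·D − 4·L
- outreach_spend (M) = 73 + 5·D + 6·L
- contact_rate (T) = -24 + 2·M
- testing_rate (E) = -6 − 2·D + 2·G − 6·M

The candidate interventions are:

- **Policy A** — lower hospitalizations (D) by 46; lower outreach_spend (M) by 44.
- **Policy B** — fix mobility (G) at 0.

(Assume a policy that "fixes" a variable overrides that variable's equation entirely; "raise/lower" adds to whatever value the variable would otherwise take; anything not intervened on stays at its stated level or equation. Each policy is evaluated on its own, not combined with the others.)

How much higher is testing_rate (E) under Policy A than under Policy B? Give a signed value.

1438

Policy A (D − 46, M − 44):
  D = 113 − 46 = 67
  L = 142
  G = 84 + 5·67 − 4·142 = -149
  M = 73 + 5·67 + 6·142 (−44 from intervention) = 1216
  E = -6 − 2·67 + 2·(-149) − 6·1216 = -7734
Policy B (G := 0):
  D = 113
  L = 142
  G = 0
  M = 73 + 5·113 + 6·142 = 1490
  E = -6 − 2·113 + 2·0 − 6·1490 = -9172
E: -7734 − (-9172) = 1438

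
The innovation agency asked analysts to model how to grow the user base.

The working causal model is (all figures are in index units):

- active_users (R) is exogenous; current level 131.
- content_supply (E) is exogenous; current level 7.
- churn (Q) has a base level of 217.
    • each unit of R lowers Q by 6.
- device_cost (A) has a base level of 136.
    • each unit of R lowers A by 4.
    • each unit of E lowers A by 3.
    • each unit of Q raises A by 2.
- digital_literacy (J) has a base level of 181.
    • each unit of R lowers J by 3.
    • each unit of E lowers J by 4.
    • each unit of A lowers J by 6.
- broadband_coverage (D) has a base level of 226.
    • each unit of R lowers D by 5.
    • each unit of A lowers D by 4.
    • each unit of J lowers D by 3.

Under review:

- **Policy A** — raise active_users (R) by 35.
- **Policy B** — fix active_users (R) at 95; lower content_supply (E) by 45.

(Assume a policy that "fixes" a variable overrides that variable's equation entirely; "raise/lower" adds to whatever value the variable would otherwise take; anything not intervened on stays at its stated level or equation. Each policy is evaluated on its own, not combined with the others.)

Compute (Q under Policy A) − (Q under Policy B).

-426

Policy A (R + 35):
  R = 131 + 35 = 166
  Q = 217 − 6·166 = -779
Policy B (R := 95, E − 45):
  R = 95
  Q = 217 − 6·95 = -353
Q: -779 − (-353) = -426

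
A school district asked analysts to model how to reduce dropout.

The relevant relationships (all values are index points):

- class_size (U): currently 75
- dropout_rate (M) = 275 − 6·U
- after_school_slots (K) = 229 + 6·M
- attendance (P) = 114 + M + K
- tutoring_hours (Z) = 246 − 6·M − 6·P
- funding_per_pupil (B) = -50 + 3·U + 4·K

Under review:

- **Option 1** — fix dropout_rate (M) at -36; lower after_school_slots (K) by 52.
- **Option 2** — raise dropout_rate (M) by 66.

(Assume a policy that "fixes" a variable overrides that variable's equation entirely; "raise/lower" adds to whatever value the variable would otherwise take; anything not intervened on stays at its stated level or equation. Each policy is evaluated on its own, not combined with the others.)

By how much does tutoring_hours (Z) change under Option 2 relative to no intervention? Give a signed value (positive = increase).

-3168

Baseline:
  U = 75
  M = 275 − 6·75 = -175
  K = 229 + 6·(-175) = -821
  P = 114 + (-175) + (-821) = -882
  Z = 246 − 6·(-175) − 6·(-882) = 6588
Option 2 (M + 66):
  U = 75
  M = 275 − 6·75 (+66 from intervention) = -109
  K = 229 + 6·(-109) = -425
  P = 114 + (-109) + (-425) = -420
  Z = 246 − 6·(-109) − 6·(-420) = 3420
Change in Z: 3420 − 6588 = -3168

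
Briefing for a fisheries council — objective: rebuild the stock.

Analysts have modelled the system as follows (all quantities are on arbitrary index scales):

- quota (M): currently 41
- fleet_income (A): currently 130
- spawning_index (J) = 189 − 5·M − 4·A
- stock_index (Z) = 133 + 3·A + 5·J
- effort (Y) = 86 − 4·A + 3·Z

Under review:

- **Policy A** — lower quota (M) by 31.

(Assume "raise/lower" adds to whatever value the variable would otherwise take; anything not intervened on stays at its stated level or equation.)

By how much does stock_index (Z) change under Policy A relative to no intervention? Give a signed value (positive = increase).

775

Baseline:
  M = 41
  A = 130
  J = 189 − 5·41 − 4·130 = -536
  Z = 133 + 3·130 + 5·(-536) = -2157
Policy A (M − 31):
  M = 41 − 31 = 10
  A = 130
  J = 189 − 5·10 − 4·130 = -381
  Z = 133 + 3·130 + 5·(-381) = -1382
Change in Z: -1382 − (-2157) = 775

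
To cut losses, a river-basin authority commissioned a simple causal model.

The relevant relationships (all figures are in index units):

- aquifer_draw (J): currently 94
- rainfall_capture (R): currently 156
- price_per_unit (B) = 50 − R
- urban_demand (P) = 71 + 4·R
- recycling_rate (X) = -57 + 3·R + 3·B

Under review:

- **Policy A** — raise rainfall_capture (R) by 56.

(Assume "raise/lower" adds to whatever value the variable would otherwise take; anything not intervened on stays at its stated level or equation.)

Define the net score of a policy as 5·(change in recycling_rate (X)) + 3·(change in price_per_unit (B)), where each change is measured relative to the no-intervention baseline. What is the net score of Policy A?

-168

Baseline:
  R = 156
  B = 50 − 156 = -106
  X = -57 + 3·156 + 3·(-106) = 93
Policy A (R + 56):
  R = 156 + 56 = 212
  B = 50 − 212 = -162
  X = -57 + 3·212 + 3·(-162) = 93
ΔX = 93 − 93 = 0; ΔB = -162 − (-106) = -56
Score = 5·0 + 3·(-56) = -168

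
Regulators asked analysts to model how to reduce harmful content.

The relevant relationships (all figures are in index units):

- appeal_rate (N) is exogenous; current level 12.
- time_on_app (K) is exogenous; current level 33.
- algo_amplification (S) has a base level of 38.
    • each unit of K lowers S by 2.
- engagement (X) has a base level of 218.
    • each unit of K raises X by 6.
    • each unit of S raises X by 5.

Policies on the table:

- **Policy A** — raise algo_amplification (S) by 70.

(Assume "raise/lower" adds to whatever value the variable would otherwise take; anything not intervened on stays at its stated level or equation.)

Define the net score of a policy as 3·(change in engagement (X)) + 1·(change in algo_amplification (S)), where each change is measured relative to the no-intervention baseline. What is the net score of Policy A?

Baseline:
  K = 33
  S = 38 − 2·33 = -28
  X = 218 + 6·33 + 5·(-28) = 276
Policy A (S + 70):
  K = 33
  S = 38 − 2·33 (+70 from intervention) = 42
  X = 218 + 6·33 + 5·42 = 626
ΔX = 626 − 276 = 350; ΔS = 42 − (-28) = 70
Score = 3·350 + 1·70 = 1120

1120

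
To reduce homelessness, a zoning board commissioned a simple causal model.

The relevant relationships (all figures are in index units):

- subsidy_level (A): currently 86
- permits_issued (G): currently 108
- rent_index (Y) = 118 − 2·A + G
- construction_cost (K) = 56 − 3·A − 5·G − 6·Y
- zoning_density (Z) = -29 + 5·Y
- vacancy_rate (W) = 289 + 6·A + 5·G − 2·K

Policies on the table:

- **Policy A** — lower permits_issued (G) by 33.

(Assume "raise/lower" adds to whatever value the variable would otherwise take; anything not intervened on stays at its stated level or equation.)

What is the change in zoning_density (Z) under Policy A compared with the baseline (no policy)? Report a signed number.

-165

Baseline:
  A = 86
  G = 108
  Y = 118 − 2·86 + 108 = 54
  Z = -29 + 5·54 = 241
Policy A (G − 33):
  A = 86
  G = 108 − 33 = 75
  Y = 118 − 2·86 + 75 = 21
  Z = -29 + 5·21 = 76
Change in Z: 76 − 241 = -165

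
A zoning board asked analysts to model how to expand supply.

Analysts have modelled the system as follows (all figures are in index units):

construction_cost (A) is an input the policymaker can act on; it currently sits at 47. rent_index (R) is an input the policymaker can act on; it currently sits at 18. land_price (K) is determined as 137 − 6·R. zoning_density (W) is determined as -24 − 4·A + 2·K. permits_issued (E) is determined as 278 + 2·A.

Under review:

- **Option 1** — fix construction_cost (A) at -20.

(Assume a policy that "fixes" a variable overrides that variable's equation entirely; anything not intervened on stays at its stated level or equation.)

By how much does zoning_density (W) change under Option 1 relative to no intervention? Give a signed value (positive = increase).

Baseline:
  A = 47
  R = 18
  K = 137 − 6·18 = 29
  W = -24 − 4·47 + 2·29 = -154
Option 1 (A := -20):
  A = -20
  R = 18
  K = 137 − 6·18 = 29
  W = -24 − 4·(-20) + 2·29 = 114
Change in W: 114 − (-154) = 268

268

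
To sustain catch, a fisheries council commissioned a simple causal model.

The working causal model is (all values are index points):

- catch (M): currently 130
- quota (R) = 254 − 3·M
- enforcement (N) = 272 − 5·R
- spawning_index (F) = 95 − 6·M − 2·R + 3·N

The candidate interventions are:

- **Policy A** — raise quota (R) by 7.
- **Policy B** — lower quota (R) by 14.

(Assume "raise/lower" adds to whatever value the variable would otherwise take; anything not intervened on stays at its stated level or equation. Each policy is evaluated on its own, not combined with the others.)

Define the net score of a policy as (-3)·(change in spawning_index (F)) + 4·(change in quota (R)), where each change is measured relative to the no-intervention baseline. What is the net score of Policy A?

Baseline:
  M = 130
  R = 254 − 3·130 = -136
  N = 272 − 5·(-136) = 952
  F = 95 − 6·130 − 2·(-136) + 3·952 = 2443
Policy A (R + 7):
  M = 130
  R = 254 − 3·130 (+7 from intervention) = -129
  N = 272 − 5·(-129) = 917
  F = 95 − 6·130 − 2·(-129) + 3·917 = 2324
ΔF = 2324 − 2443 = -119; ΔR = -129 − (-136) = 7
Score = (-3)·(-119) + 4·7 = 385

385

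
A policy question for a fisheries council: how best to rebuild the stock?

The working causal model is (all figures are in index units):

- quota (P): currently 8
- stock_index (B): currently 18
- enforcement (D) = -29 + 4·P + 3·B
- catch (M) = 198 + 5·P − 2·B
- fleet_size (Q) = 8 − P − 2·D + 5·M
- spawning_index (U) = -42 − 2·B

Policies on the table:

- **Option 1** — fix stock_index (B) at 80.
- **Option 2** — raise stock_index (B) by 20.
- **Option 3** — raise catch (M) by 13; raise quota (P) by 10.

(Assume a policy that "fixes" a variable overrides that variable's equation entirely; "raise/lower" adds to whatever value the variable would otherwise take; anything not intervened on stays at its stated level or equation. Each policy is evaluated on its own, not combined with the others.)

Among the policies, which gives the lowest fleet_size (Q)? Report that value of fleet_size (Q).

Option 1 (B := 80):
  P = 8
  B = 80
  D = -29 + 4·8 + 3·80 = 243
  M = 198 + 5·8 − 2·80 = 78
  Q = 8 − 8 − 2·243 + 5·78 = -96
Option 2 (B + 20):
  P = 8
  B = 18 + 20 = 38
  D = -29 + 4·8 + 3·38 = 117
  M = 198 + 5·8 − 2·38 = 162
  Q = 8 − 8 − 2·117 + 5·162 = 576
Option 3 (M + 13, P + 10):
  P = 8 + 10 = 18
  B = 18
  D = -29 + 4·18 + 3·18 = 97
  M = 198 + 5·18 − 2·18 (+13 from intervention) = 265
  Q = 8 − 18 − 2·97 + 5·265 = 1121
Comparing — Option 1: Q=-96, Option 2: Q=576, Option 3: Q=1121. Lowest is -96 (Option 1).

-96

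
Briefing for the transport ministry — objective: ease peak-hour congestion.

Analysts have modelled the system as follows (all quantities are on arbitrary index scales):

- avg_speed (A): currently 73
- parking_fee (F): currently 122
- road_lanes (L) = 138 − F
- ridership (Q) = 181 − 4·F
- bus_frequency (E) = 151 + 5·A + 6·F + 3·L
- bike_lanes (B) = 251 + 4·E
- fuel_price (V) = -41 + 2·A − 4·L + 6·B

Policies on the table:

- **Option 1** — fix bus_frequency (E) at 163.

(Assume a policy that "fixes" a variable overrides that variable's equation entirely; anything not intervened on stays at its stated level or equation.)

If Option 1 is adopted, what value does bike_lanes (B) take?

903

Option 1 (E := 163):
  A = 73
  F = 122
  L = 138 − 122 = 16
  E = 163
  B = 251 + 4·163 = 903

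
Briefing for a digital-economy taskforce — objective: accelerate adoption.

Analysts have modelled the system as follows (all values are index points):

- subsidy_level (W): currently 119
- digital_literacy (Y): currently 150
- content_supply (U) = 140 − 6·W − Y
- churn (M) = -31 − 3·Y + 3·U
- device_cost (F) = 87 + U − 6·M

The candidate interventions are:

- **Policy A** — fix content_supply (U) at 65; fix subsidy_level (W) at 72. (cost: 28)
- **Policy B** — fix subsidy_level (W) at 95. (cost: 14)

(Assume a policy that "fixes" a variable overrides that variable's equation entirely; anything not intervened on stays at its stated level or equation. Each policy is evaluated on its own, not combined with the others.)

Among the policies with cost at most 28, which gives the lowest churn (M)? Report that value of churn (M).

-2221

Policy A (U := 65, W := 72):
  W = 72
  Y = 150
  U = 65
  M = -31 − 3·150 + 3·65 = -286
Policy B (W := 95):
  W = 95
  Y = 150
  U = 140 − 6·95 − 150 = -580
  M = -31 − 3·150 + 3·(-580) = -2221
Comparing — Policy A: M=-286, Policy B: M=-2221. Lowest is -2221 (Policy B).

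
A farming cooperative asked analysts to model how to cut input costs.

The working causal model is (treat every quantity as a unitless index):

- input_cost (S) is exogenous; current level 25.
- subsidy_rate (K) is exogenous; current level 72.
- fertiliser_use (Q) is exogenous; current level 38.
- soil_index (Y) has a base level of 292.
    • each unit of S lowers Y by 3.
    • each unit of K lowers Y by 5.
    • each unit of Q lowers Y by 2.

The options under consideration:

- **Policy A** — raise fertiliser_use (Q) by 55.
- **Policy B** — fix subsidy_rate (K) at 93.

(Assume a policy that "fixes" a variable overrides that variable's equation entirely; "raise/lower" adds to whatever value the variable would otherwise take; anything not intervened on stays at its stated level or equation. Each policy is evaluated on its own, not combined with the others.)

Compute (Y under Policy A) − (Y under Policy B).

-5

Policy A (Q + 55):
  S = 25
  K = 72
  Q = 38 + 55 = 93
  Y = 292 − 3·25 − 5·72 − 2·93 = -329
Policy B (K := 93):
  S = 25
  K = 93
  Q = 38
  Y = 292 − 3·25 − 5·93 − 2·38 = -324
Y: -329 − (-324) = -5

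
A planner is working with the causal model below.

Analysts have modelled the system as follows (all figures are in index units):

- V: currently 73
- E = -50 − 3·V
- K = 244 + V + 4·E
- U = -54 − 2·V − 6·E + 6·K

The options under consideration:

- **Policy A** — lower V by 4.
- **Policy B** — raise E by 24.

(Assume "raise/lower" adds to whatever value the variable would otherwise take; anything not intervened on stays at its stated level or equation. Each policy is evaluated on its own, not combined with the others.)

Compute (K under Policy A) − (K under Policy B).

Policy A (V − 4):
  V = 73 − 4 = 69
  E = -50 − 3·69 = -257
  K = 244 + 69 + 4·(-257) = -715
Policy B (E + 24):
  V = 73
  E = -50 − 3·73 (+24 from intervention) = -245
  K = 244 + 73 + 4·(-245) = -663
K: -715 − (-663) = -52

-52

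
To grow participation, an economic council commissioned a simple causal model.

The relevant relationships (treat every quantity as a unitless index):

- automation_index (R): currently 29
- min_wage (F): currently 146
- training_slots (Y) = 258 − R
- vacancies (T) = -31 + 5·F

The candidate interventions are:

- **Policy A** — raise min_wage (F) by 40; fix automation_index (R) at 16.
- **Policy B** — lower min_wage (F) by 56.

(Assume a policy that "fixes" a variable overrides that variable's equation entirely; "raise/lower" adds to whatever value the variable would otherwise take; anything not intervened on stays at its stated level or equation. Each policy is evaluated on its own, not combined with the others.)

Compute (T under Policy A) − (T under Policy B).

Policy A (F + 40, R := 16):
  F = 146 + 40 = 186
  T = -31 + 5·186 = 899
Policy B (F − 56):
  F = 146 − 56 = 90
  T = -31 + 5·90 = 419
T: 899 − 419 = 480

480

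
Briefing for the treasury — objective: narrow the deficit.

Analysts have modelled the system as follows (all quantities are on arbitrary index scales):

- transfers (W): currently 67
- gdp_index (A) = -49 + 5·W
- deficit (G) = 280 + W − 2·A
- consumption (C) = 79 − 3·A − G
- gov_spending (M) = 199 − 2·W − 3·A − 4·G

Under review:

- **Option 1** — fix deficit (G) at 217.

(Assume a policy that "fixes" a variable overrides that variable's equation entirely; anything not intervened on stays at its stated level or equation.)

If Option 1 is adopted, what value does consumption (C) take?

-996

Option 1 (G := 217):
  W = 67
  A = -49 + 5·67 = 286
  G = 217
  C = 79 − 3·286 − 217 = -996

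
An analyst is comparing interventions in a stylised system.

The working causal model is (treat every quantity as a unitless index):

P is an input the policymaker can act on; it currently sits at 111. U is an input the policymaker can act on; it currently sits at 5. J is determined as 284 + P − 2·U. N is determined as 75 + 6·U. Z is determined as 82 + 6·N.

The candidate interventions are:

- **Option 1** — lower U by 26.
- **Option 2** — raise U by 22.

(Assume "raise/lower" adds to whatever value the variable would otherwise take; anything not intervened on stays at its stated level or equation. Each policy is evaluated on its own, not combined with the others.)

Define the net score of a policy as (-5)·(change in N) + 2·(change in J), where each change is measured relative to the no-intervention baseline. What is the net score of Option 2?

-748

Baseline:
  P = 111
  U = 5
  J = 284 + 111 − 2·5 = 385
  N = 75 + 6·5 = 105
Option 2 (U + 22):
  P = 111
  U = 5 + 22 = 27
  J = 284 + 111 − 2·27 = 341
  N = 75 + 6·27 = 237
ΔN = 237 − 105 = 132; ΔJ = 341 − 385 = -44
Score = (-5)·132 + 2·(-44) = -748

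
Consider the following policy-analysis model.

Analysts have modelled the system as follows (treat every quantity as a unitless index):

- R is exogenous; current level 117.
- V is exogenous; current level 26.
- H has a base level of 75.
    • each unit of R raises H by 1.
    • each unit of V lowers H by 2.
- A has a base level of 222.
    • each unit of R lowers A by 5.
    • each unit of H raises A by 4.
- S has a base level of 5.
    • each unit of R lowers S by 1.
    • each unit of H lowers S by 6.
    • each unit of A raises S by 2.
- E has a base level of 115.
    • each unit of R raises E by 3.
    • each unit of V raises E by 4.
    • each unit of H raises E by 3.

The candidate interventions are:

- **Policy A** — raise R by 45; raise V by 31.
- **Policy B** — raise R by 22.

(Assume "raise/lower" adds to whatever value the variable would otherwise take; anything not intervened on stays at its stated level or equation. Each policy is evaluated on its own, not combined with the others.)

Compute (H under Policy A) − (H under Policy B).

Policy A (R + 45, V + 31):
  R = 117 + 45 = 162
  V = 26 + 31 = 57
  H = 75 + 162 − 2·57 = 123
Policy B (R + 22):
  R = 117 + 22 = 139
  V = 26
  H = 75 + 139 − 2·26 = 162
H: 123 − 162 = -39

-39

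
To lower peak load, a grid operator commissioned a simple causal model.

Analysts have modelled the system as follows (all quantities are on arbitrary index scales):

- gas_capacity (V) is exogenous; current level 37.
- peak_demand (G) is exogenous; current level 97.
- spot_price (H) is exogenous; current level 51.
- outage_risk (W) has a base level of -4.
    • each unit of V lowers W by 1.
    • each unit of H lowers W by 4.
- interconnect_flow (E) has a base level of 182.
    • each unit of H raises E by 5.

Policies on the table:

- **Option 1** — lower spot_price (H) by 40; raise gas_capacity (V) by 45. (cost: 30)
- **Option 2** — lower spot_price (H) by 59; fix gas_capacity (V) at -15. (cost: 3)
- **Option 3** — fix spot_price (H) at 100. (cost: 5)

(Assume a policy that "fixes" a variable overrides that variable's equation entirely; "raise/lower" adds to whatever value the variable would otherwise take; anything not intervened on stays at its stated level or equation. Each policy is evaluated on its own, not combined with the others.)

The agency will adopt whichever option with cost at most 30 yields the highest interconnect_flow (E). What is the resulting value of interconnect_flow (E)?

682

Option 1 (H − 40, V + 45):
  H = 51 − 40 = 11
  E = 182 + 5·11 = 237
Option 2 (H − 59, V := -15):
  H = 51 − 59 = -8
  E = 182 + 5·(-8) = 142
Option 3 (H := 100):
  H = 100
  E = 182 + 5·100 = 682
Comparing — Option 1: E=237, Option 2: E=142, Option 3: E=682. Highest is 682 (Option 3).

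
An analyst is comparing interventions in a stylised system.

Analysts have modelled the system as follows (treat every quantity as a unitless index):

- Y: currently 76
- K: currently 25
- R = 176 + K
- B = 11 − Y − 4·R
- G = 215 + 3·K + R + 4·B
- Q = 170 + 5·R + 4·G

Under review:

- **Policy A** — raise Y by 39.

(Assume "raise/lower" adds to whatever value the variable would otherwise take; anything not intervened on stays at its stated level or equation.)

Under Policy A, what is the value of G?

-3141

Policy A (Y + 39):
  Y = 76 + 39 = 115
  K = 25
  R = 176 + 25 = 201
  B = 11 − 115 − 4·201 = -908
  G = 215 + 3·25 + 201 + 4·(-908) = -3141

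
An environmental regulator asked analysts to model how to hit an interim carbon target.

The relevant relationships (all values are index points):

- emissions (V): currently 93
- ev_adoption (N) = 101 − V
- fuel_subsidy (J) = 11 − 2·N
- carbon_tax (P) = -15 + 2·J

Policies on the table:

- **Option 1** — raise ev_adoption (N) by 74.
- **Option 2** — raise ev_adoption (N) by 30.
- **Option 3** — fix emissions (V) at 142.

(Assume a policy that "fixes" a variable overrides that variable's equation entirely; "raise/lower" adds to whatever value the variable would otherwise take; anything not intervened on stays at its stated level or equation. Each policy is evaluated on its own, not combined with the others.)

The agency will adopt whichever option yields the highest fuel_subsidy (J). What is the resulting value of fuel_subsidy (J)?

Option 1 (N + 74):
  V = 93
  N = 101 − 93 (+74 from intervention) = 82
  J = 11 − 2·82 = -153
Option 2 (N + 30):
  V = 93
  N = 101 − 93 (+30 from intervention) = 38
  J = 11 − 2·38 = -65
Option 3 (V := 142):
  V = 142
  N = 101 − 142 = -41
  J = 11 − 2·(-41) = 93
Comparing — Option 1: J=-153, Option 2: J=-65, Option 3: J=93. Highest is 93 (Option 3).

93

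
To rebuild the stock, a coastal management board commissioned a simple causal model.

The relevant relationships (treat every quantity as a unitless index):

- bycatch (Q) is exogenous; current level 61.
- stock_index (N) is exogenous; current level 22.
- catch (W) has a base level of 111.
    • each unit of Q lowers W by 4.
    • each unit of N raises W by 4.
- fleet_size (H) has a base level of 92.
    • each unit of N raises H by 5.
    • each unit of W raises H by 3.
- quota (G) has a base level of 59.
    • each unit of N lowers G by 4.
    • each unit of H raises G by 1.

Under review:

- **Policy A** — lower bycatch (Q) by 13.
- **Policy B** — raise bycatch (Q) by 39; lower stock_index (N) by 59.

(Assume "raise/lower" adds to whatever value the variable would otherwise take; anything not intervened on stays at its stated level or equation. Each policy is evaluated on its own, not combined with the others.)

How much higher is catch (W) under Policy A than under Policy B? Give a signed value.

444

Policy A (Q − 13):
  Q = 61 − 13 = 48
  N = 22
  W = 111 − 4·48 + 4·22 = 7
Policy B (Q + 39, N − 59):
  Q = 61 + 39 = 100
  N = 22 − 59 = -37
  W = 111 − 4·100 + 4·(-37) = -437
W: 7 − (-437) = 444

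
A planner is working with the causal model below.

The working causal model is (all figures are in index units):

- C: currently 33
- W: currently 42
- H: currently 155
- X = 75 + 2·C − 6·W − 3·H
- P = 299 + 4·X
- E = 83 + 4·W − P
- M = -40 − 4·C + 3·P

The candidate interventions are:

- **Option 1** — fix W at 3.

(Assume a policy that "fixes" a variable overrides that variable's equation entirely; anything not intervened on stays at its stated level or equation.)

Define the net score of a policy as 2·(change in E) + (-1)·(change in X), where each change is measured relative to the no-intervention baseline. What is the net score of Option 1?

-2418

Baseline:
  C = 33
  W = 42
  H = 155
  X = 75 + 2·33 − 6·42 − 3·155 = -576
  P = 299 + 4·(-576) = -2005
  E = 83 + 4·42 − (-2005) = 2256
Option 1 (W := 3):
  C = 33
  W = 3
  H = 155
  X = 75 + 2·33 − 6·3 − 3·155 = -342
  P = 299 + 4·(-342) = -1069
  E = 83 + 4·3 − (-1069) = 1164
ΔE = 1164 − 2256 = -1092; ΔX = -342 − (-576) = 234
Score = 2·(-1092) + (-1)·234 = -2418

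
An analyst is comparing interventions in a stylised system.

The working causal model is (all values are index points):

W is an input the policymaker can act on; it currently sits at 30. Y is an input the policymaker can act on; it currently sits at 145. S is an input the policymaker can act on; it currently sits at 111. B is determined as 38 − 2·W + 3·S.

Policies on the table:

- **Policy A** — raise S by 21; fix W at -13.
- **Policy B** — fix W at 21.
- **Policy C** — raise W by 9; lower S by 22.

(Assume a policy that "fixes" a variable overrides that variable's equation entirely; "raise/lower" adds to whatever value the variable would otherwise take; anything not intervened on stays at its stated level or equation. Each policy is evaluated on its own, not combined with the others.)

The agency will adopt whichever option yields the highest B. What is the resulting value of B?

Policy A (S + 21, W := -13):
  W = -13
  S = 111 + 21 = 132
  B = 38 − 2·(-13) + 3·132 = 460
Policy B (W := 21):
  W = 21
  S = 111
  B = 38 − 2·21 + 3·111 = 329
Policy C (W + 9, S − 22):
  W = 30 + 9 = 39
  S = 111 − 22 = 89
  B = 38 − 2·39 + 3·89 = 227
Comparing — Policy A: B=460, Policy B: B=329, Policy C: B=227. Highest is 460 (Policy A).

460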